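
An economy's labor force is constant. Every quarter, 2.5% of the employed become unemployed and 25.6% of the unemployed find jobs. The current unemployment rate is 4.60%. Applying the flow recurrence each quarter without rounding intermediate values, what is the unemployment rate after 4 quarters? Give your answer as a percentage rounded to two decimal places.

With a fixed labor force, u_{t+1} = u_t + s·(1−u_t) − f·u_t = u_t·(1−s−f) + s.
Here 1−s−f = 0.719 and s = 0.025.
u_1 = 0.046000 × 0.719 + 0.025 = 0.058074.
u_2 = 0.058074 × 0.719 + 0.025 = 0.066755.
u_3 = 0.066755 × 0.719 + 0.025 = 0.072997.
u_4 = 0.072997 × 0.719 + 0.025 = 0.077485.

Unemployment rate after four quarters ≈ 7.75%.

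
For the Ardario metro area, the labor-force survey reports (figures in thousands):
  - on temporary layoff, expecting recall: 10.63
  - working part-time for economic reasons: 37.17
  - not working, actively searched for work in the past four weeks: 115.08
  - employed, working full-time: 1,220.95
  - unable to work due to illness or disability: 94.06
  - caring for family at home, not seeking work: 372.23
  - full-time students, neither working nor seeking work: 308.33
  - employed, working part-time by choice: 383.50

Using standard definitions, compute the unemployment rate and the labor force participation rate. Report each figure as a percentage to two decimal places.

Unemployment rate ≈ 7.11%; labor force participation rate ≈ 69.53%.

Employed = 37.17 + 1,220.95 + 383.50 = 1,641.62 thousand (anyone who worked, including part-time for economic reasons, counts as employed).
Unemployed = 10.63 + 115.08 = 125.71 thousand (jobless and actively searching, or on temporary layoff).
Labor force = 1,641.62 + 125.71 = 1,767.33 thousand.
Not in labor force = 94.06 + 372.23 + 308.33 = 774.62 thousand (those not working and not actively searching are outside the labor force).
Civilian working-age population = 1,767.33 + 774.62 = 2,541.95 thousand.
Unemployment rate = 125.71 / 1,767.33 = 7.11%.
Labor force participation rate = 1,767.33 / 2,541.95 = 69.53%.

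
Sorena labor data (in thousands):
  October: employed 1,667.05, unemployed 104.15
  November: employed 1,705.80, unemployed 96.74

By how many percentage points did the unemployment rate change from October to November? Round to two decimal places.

October: labor force = 1,667.05 + 104.15 = 1,771.20; u = 104.15/1,771.20 = 5.88%.
November: labor force = 1,705.80 + 96.74 = 1,802.54; u = 96.74/1,802.54 = 5.37%.
Change = 5.37% − 5.88% = −0.51 pp.

The unemployment rate changed by −0.51 percentage points.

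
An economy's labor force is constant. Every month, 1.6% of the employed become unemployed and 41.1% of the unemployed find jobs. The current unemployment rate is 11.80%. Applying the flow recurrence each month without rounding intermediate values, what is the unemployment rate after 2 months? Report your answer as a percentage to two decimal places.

Unemployment rate after two months ≈ 6.39%.

With a fixed labor force, u_{t+1} = u_t + s·(1−u_t) − f·u_t = u_t·(1−s−f) + s.
Here 1−s−f = 0.573 and s = 0.016.
u_1 = 0.118000 × 0.573 + 0.016 = 0.083614.
u_2 = 0.083614 × 0.573 + 0.016 = 0.063911.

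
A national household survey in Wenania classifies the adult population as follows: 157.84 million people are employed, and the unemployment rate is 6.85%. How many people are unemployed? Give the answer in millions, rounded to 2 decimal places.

About 11.61 million are unemployed.

Let U be the number unemployed. The labor force is E + U, and U/(E+U) = 0.0685.
So U = 0.0685 × 157.84 / (1 − 0.0685) = 10.8120 / 0.9315 ≈ 11.61 million.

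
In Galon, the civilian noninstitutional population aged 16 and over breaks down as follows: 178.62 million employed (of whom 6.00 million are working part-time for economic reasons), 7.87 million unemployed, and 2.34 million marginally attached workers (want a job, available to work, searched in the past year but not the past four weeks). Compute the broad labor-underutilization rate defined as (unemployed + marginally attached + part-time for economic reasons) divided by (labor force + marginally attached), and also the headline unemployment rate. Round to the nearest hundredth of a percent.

Labor force = 178.62 + 7.87 = 186.49 million.
Numerator = 7.87 + 2.34 + 6.00 = 16.21 million.
Denominator = 186.49 + 2.34 = 188.83 million.
Broad rate = 16.21 / 188.83 = 8.58%.
Headline unemployment rate = 7.87 / 186.49 = 4.22%.

Broad underutilization rate ≈ 8.58%; headline unemployment rate ≈ 4.22%.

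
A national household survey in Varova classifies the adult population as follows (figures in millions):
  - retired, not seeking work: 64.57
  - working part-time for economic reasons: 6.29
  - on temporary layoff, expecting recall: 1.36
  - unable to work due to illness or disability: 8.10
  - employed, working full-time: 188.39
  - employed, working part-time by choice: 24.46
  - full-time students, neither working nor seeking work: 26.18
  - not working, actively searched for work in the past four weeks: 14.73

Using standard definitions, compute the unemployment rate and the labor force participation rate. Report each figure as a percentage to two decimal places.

Employed = 6.29 + 188.39 + 24.46 = 219.14 million (anyone who worked, including part-time for economic reasons, counts as employed).
Unemployed = 1.36 + 14.73 = 16.09 million (jobless and actively searching, or on temporary layoff).
Labor force = 219.14 + 16.09 = 235.23 million.
Not in labor force = 64.57 + 8.10 + 26.18 = 98.85 million (those not working and not actively searching are outside the labor force).
Civilian working-age population = 235.23 + 98.85 = 334.08 million.
Unemployment rate = 16.09 / 235.23 = 6.84%.
Labor force participation rate = 235.23 / 334.08 = 70.41%.

Unemployment rate ≈ 6.84%; labor force participation rate ≈ 70.41%.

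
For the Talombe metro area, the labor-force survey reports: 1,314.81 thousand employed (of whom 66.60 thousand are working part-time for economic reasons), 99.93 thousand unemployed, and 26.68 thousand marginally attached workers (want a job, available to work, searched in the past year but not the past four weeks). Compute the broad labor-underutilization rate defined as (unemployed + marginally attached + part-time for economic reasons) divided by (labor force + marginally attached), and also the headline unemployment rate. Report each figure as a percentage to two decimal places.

Broad underutilization rate ≈ 13.40%; headline unemployment rate ≈ 7.06%.

Labor force = 1,314.81 + 99.93 = 1,414.74 thousand.
Numerator = 99.93 + 26.68 + 66.60 = 193.21 thousand.
Denominator = 1,414.74 + 26.68 = 1,441.42 thousand.
Broad rate = 193.21 / 1,441.42 = 13.40%.
Headline unemployment rate = 99.93 / 1,414.74 = 7.06%.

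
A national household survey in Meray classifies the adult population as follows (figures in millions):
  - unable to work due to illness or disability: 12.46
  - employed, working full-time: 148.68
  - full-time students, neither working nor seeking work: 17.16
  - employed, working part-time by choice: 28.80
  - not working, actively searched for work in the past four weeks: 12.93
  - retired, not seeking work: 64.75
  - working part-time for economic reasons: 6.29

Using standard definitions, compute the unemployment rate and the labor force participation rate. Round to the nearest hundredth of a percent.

Unemployment rate ≈ 6.57%; labor force participation rate ≈ 67.58%.

Employed = 148.68 + 28.80 + 6.29 = 183.77 million (anyone who worked, including part-time for economic reasons, counts as employed).
Unemployed = 12.93 million.
Labor force = 183.77 + 12.93 = 196.70 million.
Not in labor force = 12.46 + 17.16 + 64.75 = 94.37 million (those not working and not actively searching are outside the labor force).
Civilian working-age population = 196.70 + 94.37 = 291.07 million.
Unemployment rate = 12.93 / 196.70 = 6.57%.
Labor force participation rate = 196.70 / 291.07 = 67.58%.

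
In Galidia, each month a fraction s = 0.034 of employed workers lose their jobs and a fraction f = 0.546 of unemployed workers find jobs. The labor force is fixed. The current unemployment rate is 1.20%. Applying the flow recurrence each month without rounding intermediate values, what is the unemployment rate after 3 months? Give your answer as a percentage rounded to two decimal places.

Unemployment rate after three months ≈ 5.52%.

With a fixed labor force, u_{t+1} = u_t + s·(1−u_t) − f·u_t = u_t·(1−s−f) + s.
Here 1−s−f = 0.420 and s = 0.034.
u_1 = 0.012000 × 0.420 + 0.034 = 0.039040.
u_2 = 0.039040 × 0.420 + 0.034 = 0.050397.
u_3 = 0.050397 × 0.420 + 0.034 = 0.055167.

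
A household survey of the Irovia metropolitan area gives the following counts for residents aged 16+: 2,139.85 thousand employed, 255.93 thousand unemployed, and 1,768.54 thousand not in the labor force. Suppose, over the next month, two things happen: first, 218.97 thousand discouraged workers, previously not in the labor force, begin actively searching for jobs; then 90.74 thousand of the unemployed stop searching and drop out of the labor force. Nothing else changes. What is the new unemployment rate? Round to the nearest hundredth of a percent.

New unemployment rate ≈ 15.22%.

Initially, labor force = 2,139.85 + 255.93 = 2,395.78 thousand, so u = 255.93/2,395.78 = 10.68%.
After the first change, unemployed and labor force both rise by 218.97 → E = 2,139.85, U = 474.90, labor force = 2,614.75 thousand.
After the second change, unemployed and labor force both fall by 90.74 → E = 2,139.85, U = 384.16, labor force = 2,524.01 thousand.
New unemployment rate = 384.16 / 2,524.01 = 15.22%.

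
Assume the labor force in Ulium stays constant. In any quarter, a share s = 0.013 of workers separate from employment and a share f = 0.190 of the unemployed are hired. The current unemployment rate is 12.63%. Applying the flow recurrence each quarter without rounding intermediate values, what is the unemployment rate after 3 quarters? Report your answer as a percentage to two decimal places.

With a fixed labor force, u_{t+1} = u_t + s·(1−u_t) − f·u_t = u_t·(1−s−f) + s.
Here 1−s−f = 0.797 and s = 0.013.
u_1 = 0.126300 × 0.797 + 0.013 = 0.113661.
u_2 = 0.113661 × 0.797 + 0.013 = 0.103588.
u_3 = 0.103588 × 0.797 + 0.013 = 0.095560.

Unemployment rate after three quarters ≈ 9.56%.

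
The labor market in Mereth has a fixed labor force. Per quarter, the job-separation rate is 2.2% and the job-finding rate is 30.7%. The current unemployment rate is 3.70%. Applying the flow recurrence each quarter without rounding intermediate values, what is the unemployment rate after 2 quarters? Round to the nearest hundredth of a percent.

Unemployment rate after two quarters ≈ 5.34%.

With a fixed labor force, u_{t+1} = u_t + s·(1−u_t) − f·u_t = u_t·(1−s−f) + s.
Here 1−s−f = 0.671 and s = 0.022.
u_1 = 0.037000 × 0.671 + 0.022 = 0.046827.
u_2 = 0.046827 × 0.671 + 0.022 = 0.053421.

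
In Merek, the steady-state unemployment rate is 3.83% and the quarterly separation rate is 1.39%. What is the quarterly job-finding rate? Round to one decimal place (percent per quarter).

Job-finding rate ≈ 34.9% per quarter.

From u* = s/(s+f): f = s·(1−u)/u.
f = 1.39 × (1 − 0.0383) / 0.0383 = 1.3368 / 0.0383 ≈ 34.9% per quarter.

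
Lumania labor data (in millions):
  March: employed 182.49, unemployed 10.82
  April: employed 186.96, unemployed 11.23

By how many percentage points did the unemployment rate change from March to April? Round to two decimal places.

The unemployment rate changed by +0.07 percentage points.

March: labor force = 182.49 + 10.82 = 193.31; u = 10.82/193.31 = 5.60%.
April: labor force = 186.96 + 11.23 = 198.19; u = 11.23/198.19 = 5.67%.
Change = 5.67% − 5.60% = +0.07 pp.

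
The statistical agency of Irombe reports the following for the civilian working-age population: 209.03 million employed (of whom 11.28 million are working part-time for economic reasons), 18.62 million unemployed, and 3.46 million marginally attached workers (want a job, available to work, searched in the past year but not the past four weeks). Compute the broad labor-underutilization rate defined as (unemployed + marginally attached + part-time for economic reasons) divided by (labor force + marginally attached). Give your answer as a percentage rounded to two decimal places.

Labor force = 209.03 + 18.62 = 227.65 million.
Numerator = 18.62 + 3.46 + 11.28 = 33.36 million.
Denominator = 227.65 + 3.46 = 231.11 million.
Broad rate = 33.36 / 231.11 = 14.43%.

Broad underutilization rate ≈ 14.43%.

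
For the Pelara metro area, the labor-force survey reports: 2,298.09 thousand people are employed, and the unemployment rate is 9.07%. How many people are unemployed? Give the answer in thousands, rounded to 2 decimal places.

About 229.23 thousand are unemployed.

Let U be the number unemployed. The labor force is E + U, and U/(E+U) = 0.0907.
So U = 0.0907 × 2,298.09 / (1 − 0.0907) = 208.4368 / 0.9093 ≈ 229.23 thousand.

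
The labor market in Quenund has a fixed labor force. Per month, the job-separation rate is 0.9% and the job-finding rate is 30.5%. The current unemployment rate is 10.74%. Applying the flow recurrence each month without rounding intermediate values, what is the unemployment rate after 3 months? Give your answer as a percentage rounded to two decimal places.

With a fixed labor force, u_{t+1} = u_t + s·(1−u_t) − f·u_t = u_t·(1−s−f) + s.
Here 1−s−f = 0.686 and s = 0.009.
u_1 = 0.107400 × 0.686 + 0.009 = 0.082676.
u_2 = 0.082676 × 0.686 + 0.009 = 0.065716.
u_3 = 0.065716 × 0.686 + 0.009 = 0.054081.

Unemployment rate after three months ≈ 5.41%.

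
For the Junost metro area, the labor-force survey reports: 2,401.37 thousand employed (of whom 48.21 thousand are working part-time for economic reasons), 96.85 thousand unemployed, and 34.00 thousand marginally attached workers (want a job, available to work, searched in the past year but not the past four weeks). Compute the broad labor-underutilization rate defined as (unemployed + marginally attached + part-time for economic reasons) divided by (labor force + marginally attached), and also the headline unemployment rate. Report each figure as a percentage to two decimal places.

Labor force = 2,401.37 + 96.85 = 2,498.22 thousand.
Numerator = 96.85 + 34.00 + 48.21 = 179.06 thousand.
Denominator = 2,498.22 + 34.00 = 2,532.22 thousand.
Broad rate = 179.06 / 2,532.22 = 7.07%.
Headline unemployment rate = 96.85 / 2,498.22 = 3.88%.

Broad underutilization rate ≈ 7.07%; headline unemployment rate ≈ 3.88%.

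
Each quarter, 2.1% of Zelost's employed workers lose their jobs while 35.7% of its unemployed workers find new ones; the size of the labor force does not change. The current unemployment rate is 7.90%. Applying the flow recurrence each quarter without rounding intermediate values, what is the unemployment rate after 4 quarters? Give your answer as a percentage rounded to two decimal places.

Unemployment rate after four quarters ≈ 5.91%.

With a fixed labor force, u_{t+1} = u_t + s·(1−u_t) − f·u_t = u_t·(1−s−f) + s.
Here 1−s−f = 0.622 and s = 0.021.
u_1 = 0.079000 × 0.622 + 0.021 = 0.070138.
u_2 = 0.070138 × 0.622 + 0.021 = 0.064626.
u_3 = 0.064626 × 0.622 + 0.021 = 0.061197.
u_4 = 0.061197 × 0.622 + 0.021 = 0.059065.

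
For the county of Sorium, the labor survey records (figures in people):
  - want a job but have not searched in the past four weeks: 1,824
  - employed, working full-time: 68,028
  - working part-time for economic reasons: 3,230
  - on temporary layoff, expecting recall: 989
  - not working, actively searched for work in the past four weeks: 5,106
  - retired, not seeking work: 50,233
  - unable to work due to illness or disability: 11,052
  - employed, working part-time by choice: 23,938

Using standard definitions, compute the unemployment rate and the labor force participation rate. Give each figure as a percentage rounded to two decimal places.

Employed = 68,028 + 3,230 + 23,938 = 95,196 (anyone who worked, including part-time for economic reasons, counts as employed).
Unemployed = 989 + 5,106 = 6,095 (jobless and actively searching, or on temporary layoff).
Labor force = 95,196 + 6,095 = 101,291.
Not in labor force = 1,824 + 50,233 + 11,052 = 63,109 (those not working and not actively searching are outside the labor force — including those who want a job but have given up searching).
Civilian working-age population = 101,291 + 63,109 = 164,400.
Unemployment rate = 6,095 / 101,291 = 6.02%.
Labor force participation rate = 101,291 / 164,400 = 61.61%.

Unemployment rate ≈ 6.02%; labor force participation rate ≈ 61.61%.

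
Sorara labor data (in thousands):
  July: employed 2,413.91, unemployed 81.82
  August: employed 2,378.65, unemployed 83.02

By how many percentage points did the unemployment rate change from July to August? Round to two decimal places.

The unemployment rate changed by +0.09 percentage points.

July: labor force = 2,413.91 + 81.82 = 2,495.73; u = 81.82/2,495.73 = 3.28%.
August: labor force = 2,378.65 + 83.02 = 2,461.67; u = 83.02/2,461.67 = 3.37%.
Change = 3.37% − 3.28% = +0.09 pp.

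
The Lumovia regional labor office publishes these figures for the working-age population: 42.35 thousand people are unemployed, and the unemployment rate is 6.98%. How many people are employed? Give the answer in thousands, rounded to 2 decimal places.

Labor force = U / u = 42.35 / 0.0698 ≈ 606.73 thousand.
Employed = labor force − unemployed = 606.73 − 42.35 = 564.38 thousand.

About 564.38 thousand are employed.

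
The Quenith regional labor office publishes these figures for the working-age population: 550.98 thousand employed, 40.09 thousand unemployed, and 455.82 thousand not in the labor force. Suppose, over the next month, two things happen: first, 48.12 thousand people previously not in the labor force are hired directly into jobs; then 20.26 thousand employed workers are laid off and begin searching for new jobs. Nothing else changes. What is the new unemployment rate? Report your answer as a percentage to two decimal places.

Initially, labor force = 550.98 + 40.09 = 591.07 thousand, so u = 40.09/591.07 = 6.78%.
After the first change, employed and labor force both rise by 48.12; unemployed unchanged → E = 599.10, U = 40.09, labor force = 639.19 thousand.
After the second change, employed falls and unemployed rises by 20.26; labor force unchanged → E = 578.84, U = 60.35, labor force = 639.19 thousand.
New unemployment rate = 60.35 / 639.19 = 9.44%.

New unemployment rate ≈ 9.44%.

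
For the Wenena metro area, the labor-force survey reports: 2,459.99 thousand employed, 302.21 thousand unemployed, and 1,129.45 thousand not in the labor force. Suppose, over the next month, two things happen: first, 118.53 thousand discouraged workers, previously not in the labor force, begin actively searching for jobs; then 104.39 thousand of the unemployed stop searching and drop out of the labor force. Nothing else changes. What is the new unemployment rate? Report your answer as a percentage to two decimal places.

Initially, labor force = 2,459.99 + 302.21 = 2,762.20 thousand, so u = 302.21/2,762.20 = 10.94%.
After the first change, unemployed and labor force both rise by 118.53 → E = 2,459.99, U = 420.74, labor force = 2,880.73 thousand.
After the second change, unemployed and labor force both fall by 104.39 → E = 2,459.99, U = 316.35, labor force = 2,776.34 thousand.
New unemployment rate = 316.35 / 2,776.34 = 11.39%.

New unemployment rate ≈ 11.39%.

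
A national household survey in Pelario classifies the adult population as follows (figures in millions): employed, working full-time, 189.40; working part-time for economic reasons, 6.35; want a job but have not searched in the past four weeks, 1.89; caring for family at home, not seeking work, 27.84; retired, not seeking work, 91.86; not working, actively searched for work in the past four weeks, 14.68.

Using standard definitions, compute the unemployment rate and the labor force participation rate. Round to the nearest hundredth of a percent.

Unemployment rate ≈ 6.98%; labor force participation rate ≈ 63.38%.

Employed = 189.40 + 6.35 = 195.75 million (anyone who worked, including part-time for economic reasons, counts as employed).
Unemployed = 14.68 million.
Labor force = 195.75 + 14.68 = 210.43 million.
Not in labor force = 1.89 + 27.84 + 91.86 = 121.59 million (those not working and not actively searching are outside the labor force — including those who want a job but have given up searching).
Civilian working-age population = 210.43 + 121.59 = 332.02 million.
Unemployment rate = 14.68 / 210.43 = 6.98%.
Labor force participation rate = 210.43 / 332.02 = 63.38%.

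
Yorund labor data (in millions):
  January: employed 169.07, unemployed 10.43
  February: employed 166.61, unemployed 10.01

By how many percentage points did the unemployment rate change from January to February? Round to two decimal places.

January: labor force = 169.07 + 10.43 = 179.50; u = 10.43/179.50 = 5.81%.
February: labor force = 166.61 + 10.01 = 176.62; u = 10.01/176.62 = 5.67%.
Change = 5.67% − 5.81% = −0.14 pp.

The unemployment rate changed by −0.14 percentage points.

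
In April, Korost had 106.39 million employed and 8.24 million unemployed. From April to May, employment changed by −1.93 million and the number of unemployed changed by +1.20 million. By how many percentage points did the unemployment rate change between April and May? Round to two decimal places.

The unemployment rate changed by +1.10 percentage points.

April: labor force = 106.39 + 8.24 = 114.63; u = 8.24/114.63 = 7.19%.
May: labor force = 104.46 + 9.44 = 113.90; u = 9.44/113.90 = 8.29%.
Change = 8.29% − 7.19% = +1.10 pp.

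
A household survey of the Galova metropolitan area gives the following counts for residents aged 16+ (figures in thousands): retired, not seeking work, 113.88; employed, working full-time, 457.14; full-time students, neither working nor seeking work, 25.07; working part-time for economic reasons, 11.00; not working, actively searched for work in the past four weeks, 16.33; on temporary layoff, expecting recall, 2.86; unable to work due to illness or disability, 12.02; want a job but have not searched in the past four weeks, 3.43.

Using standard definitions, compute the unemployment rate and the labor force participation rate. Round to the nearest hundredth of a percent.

Employed = 457.14 + 11.00 = 468.14 thousand (anyone who worked, including part-time for economic reasons, counts as employed).
Unemployed = 16.33 + 2.86 = 19.19 thousand (jobless and actively searching, or on temporary layoff).
Labor force = 468.14 + 19.19 = 487.33 thousand.
Not in labor force = 113.88 + 25.07 + 12.02 + 3.43 = 154.40 thousand (those not working and not actively searching are outside the labor force — including those who want a job but have given up searching).
Civilian working-age population = 487.33 + 154.40 = 641.73 thousand.
Unemployment rate = 19.19 / 487.33 = 3.94%.
Labor force participation rate = 487.33 / 641.73 = 75.94%.

Unemployment rate ≈ 3.94%; labor force participation rate ≈ 75.94%.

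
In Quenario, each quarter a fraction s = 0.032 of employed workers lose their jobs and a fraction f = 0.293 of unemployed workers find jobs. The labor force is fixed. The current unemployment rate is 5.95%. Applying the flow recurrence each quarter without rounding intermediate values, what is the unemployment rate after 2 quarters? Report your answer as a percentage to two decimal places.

With a fixed labor force, u_{t+1} = u_t + s·(1−u_t) − f·u_t = u_t·(1−s−f) + s.
Here 1−s−f = 0.675 and s = 0.032.
u_1 = 0.059500 × 0.675 + 0.032 = 0.072163.
u_2 = 0.072163 × 0.675 + 0.032 = 0.080710.

Unemployment rate after two quarters ≈ 8.07%.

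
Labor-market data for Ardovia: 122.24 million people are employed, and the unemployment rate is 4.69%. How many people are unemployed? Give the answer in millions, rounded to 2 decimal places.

Let U be the number unemployed. The labor force is E + U, and U/(E+U) = 0.0469.
So U = 0.0469 × 122.24 / (1 − 0.0469) = 5.7331 / 0.9531 ≈ 6.02 million.

About 6.02 million are unemployed.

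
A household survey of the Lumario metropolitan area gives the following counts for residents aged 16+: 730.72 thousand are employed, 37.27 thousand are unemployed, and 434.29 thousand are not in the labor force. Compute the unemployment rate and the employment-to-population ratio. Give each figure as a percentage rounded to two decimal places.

Unemployment rate ≈ 4.85%; employment-population ratio ≈ 60.78%.

Labor force = employed + unemployed = 730.72 + 37.27 = 767.99 thousand.
Working-age population = 767.99 + 434.29 = 1,202.28 thousand.
Unemployment rate = 37.27 / 767.99 = 4.85%.
Employment-population ratio = 730.72 / 1,202.28 = 60.78%.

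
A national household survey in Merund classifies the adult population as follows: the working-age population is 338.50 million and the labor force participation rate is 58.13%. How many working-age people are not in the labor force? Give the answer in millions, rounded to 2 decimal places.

Share not in the labor force = 1 − 0.5813 = 0.4187.
Not in labor force = 0.4187 × 338.50 ≈ 141.73 million.

About 141.73 million are not in the labor force.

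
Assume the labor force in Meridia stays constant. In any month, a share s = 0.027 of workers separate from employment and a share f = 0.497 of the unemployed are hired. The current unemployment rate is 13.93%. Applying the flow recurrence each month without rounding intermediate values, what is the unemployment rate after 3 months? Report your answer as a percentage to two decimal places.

With a fixed labor force, u_{t+1} = u_t + s·(1−u_t) − f·u_t = u_t·(1−s−f) + s.
Here 1−s−f = 0.476 and s = 0.027.
u_1 = 0.139300 × 0.476 + 0.027 = 0.093307.
u_2 = 0.093307 × 0.476 + 0.027 = 0.071414.
u_3 = 0.071414 × 0.476 + 0.027 = 0.060993.

Unemployment rate after three months ≈ 6.10%.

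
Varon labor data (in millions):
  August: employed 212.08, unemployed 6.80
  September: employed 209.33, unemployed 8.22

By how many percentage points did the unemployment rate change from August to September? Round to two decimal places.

The unemployment rate changed by +0.67 percentage points.

August: labor force = 212.08 + 6.80 = 218.88; u = 6.80/218.88 = 3.11%.
September: labor force = 209.33 + 8.22 = 217.55; u = 8.22/217.55 = 3.78%.
Change = 3.78% − 3.11% = +0.67 pp.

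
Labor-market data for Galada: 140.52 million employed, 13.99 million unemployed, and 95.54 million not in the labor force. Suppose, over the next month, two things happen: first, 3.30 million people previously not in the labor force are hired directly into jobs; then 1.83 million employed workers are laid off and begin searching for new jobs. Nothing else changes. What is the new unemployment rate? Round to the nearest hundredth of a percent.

Initially, labor force = 140.52 + 13.99 = 154.51 million, so u = 13.99/154.51 = 9.05%.
After the first change, employed and labor force both rise by 3.30; unemployed unchanged → E = 143.82, U = 13.99, labor force = 157.81 million.
After the second change, employed falls and unemployed rises by 1.83; labor force unchanged → E = 141.99, U = 15.82, labor force = 157.81 million.
New unemployment rate = 15.82 / 157.81 = 10.02%.

New unemployment rate ≈ 10.02%.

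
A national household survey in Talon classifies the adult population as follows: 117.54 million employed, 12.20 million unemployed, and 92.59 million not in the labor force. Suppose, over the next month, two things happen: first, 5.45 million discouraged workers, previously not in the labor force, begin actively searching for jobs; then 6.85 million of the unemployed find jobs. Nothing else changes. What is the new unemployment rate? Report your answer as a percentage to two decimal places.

New unemployment rate ≈ 7.99%.

Initially, labor force = 117.54 + 12.20 = 129.74 million, so u = 12.20/129.74 = 9.40%.
After the first change, unemployed and labor force both rise by 5.45 → E = 117.54, U = 17.65, labor force = 135.19 million.
After the second change, unemployed falls and employed rises by 6.85; labor force unchanged → E = 124.39, U = 10.80, labor force = 135.19 million.
New unemployment rate = 10.80 / 135.19 = 7.99%.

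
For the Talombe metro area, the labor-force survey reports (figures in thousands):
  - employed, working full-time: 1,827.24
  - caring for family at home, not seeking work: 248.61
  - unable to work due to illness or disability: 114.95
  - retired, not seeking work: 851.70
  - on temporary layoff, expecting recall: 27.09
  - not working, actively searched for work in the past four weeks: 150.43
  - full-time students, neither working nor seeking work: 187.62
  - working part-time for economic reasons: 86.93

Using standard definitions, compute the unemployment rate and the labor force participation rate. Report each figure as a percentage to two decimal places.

Employed = 1,827.24 + 86.93 = 1,914.17 thousand (anyone who worked, including part-time for economic reasons, counts as employed).
Unemployed = 27.09 + 150.43 = 177.52 thousand (jobless and actively searching, or on temporary layoff).
Labor force = 1,914.17 + 177.52 = 2,091.69 thousand.
Not in labor force = 248.61 + 114.95 + 851.70 + 187.62 = 1,402.88 thousand (those not working and not actively searching are outside the labor force).
Civilian working-age population = 2,091.69 + 1,402.88 = 3,494.57 thousand.
Unemployment rate = 177.52 / 2,091.69 = 8.49%.
Labor force participation rate = 2,091.69 / 3,494.57 = 59.86%.

Unemployment rate ≈ 8.49%; labor force participation rate ≈ 59.86%.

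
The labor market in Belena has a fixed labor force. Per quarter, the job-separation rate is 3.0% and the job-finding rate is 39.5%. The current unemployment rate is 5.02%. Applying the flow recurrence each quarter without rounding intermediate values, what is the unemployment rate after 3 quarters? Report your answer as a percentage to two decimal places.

With a fixed labor force, u_{t+1} = u_t + s·(1−u_t) − f·u_t = u_t·(1−s−f) + s.
Here 1−s−f = 0.575 and s = 0.030.
u_1 = 0.050200 × 0.575 + 0.030 = 0.058865.
u_2 = 0.058865 × 0.575 + 0.030 = 0.063847.
u_3 = 0.063847 × 0.575 + 0.030 = 0.066712.

Unemployment rate after three quarters ≈ 6.67%.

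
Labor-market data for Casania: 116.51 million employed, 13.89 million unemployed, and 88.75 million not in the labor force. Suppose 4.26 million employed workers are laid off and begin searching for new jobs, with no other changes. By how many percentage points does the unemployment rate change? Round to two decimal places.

The unemployment rate changes by +3.27 percentage points.

Initially, labor force = 116.51 + 13.89 = 130.40 million, so u = 13.89/130.40 = 10.65%.
After the change, employed falls and unemployed rises by 4.26; labor force unchanged → E = 112.25, U = 18.15, labor force = 130.40 million.
New unemployment rate = 18.15 / 130.40 = 13.92%.
Change = 13.92% − 10.65% = +3.27 percentage points.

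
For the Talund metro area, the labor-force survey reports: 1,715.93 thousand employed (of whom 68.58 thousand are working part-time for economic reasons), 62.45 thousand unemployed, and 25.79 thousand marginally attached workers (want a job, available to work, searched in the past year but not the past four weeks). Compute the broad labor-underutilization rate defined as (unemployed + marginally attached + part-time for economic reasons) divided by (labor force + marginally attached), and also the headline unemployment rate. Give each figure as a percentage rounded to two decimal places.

Labor force = 1,715.93 + 62.45 = 1,778.38 thousand.
Numerator = 62.45 + 25.79 + 68.58 = 156.82 thousand.
Denominator = 1,778.38 + 25.79 = 1,804.17 thousand.
Broad rate = 156.82 / 1,804.17 = 8.69%.
Headline unemployment rate = 62.45 / 1,778.38 = 3.51%.

Broad underutilization rate ≈ 8.69%; headline unemployment rate ≈ 3.51%.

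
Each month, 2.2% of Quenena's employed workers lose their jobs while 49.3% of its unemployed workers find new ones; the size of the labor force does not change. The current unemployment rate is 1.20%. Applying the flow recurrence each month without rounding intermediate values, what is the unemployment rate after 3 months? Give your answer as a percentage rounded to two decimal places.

With a fixed labor force, u_{t+1} = u_t + s·(1−u_t) − f·u_t = u_t·(1−s−f) + s.
Here 1−s−f = 0.485 and s = 0.022.
u_1 = 0.012000 × 0.485 + 0.022 = 0.027820.
u_2 = 0.027820 × 0.485 + 0.022 = 0.035493.
u_3 = 0.035493 × 0.485 + 0.022 = 0.039214.

Unemployment rate after three months ≈ 3.92%.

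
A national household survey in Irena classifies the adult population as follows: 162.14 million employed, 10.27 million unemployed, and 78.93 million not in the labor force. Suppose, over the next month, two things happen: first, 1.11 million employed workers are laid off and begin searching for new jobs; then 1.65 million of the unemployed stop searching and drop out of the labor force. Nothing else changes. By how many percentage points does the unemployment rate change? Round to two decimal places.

The unemployment rate changes by −0.26 percentage points.

Initially, labor force = 162.14 + 10.27 = 172.41 million, so u = 10.27/172.41 = 5.96%.
After the first change, employed falls and unemployed rises by 1.11; labor force unchanged → E = 161.03, U = 11.38, labor force = 172.41 million.
After the second change, unemployed and labor force both fall by 1.65 → E = 161.03, U = 9.73, labor force = 170.76 million.
New unemployment rate = 9.73 / 170.76 = 5.70%.
Change = 5.70% − 5.96% = −0.26 percentage points.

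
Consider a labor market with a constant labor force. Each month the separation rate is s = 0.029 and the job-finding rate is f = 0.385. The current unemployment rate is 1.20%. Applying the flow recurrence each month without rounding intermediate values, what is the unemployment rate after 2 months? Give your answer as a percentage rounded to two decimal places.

Unemployment rate after two months ≈ 5.01%.

With a fixed labor force, u_{t+1} = u_t + s·(1−u_t) − f·u_t = u_t·(1−s−f) + s.
Here 1−s−f = 0.586 and s = 0.029.
u_1 = 0.012000 × 0.586 + 0.029 = 0.036032.
u_2 = 0.036032 × 0.586 + 0.029 = 0.050115.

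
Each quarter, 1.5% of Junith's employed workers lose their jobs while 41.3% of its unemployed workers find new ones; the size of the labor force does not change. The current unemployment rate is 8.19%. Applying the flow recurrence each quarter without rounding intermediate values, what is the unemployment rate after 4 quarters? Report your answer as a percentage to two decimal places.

Unemployment rate after four quarters ≈ 4.01%.

With a fixed labor force, u_{t+1} = u_t + s·(1−u_t) − f·u_t = u_t·(1−s−f) + s.
Here 1−s−f = 0.572 and s = 0.015.
u_1 = 0.081900 × 0.572 + 0.015 = 0.061847.
u_2 = 0.061847 × 0.572 + 0.015 = 0.050376.
u_3 = 0.050376 × 0.572 + 0.015 = 0.043815.
u_4 = 0.043815 × 0.572 + 0.015 = 0.040062.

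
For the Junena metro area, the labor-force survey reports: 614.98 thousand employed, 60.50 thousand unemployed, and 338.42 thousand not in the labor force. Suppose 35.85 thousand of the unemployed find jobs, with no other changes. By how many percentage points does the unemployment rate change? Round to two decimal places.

The unemployment rate changes by −5.31 percentage points.

Initially, labor force = 614.98 + 60.50 = 675.48 thousand, so u = 60.50/675.48 = 8.96%.
After the change, unemployed falls and employed rises by 35.85; labor force unchanged → E = 650.83, U = 24.65, labor force = 675.48 thousand.
New unemployment rate = 24.65 / 675.48 = 3.65%.
Change = 3.65% − 8.96% = −5.31 percentage points.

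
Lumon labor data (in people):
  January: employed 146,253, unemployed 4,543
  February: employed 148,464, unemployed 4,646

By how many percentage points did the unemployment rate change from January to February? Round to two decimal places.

The unemployment rate changed by +0.02 percentage points.

January: labor force = 146,253 + 4,543 = 150,796; u = 4,543/150,796 = 3.01%.
February: labor force = 148,464 + 4,646 = 153,110; u = 4,646/153,110 = 3.03%.
Change = 3.03% − 3.01% = +0.02 pp.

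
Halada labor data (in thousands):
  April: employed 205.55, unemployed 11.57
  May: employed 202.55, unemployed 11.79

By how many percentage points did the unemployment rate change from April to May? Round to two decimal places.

The unemployment rate changed by +0.17 percentage points.

April: labor force = 205.55 + 11.57 = 217.12; u = 11.57/217.12 = 5.33%.
May: labor force = 202.55 + 11.79 = 214.34; u = 11.79/214.34 = 5.50%.
Change = 5.50% − 5.33% = +0.17 pp.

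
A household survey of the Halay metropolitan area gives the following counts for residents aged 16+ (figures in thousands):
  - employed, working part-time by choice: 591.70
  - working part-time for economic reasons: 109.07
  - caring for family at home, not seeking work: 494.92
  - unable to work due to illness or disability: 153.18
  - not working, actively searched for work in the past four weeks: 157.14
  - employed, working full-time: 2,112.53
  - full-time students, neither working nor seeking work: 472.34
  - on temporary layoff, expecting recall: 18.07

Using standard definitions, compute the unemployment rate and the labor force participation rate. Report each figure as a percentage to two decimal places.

Employed = 591.70 + 109.07 + 2,112.53 = 2,813.30 thousand (anyone who worked, including part-time for economic reasons, counts as employed).
Unemployed = 157.14 + 18.07 = 175.21 thousand (jobless and actively searching, or on temporary layoff).
Labor force = 2,813.30 + 175.21 = 2,988.51 thousand.
Not in labor force = 494.92 + 153.18 + 472.34 = 1,120.44 thousand (those not working and not actively searching are outside the labor force).
Civilian working-age population = 2,988.51 + 1,120.44 = 4,108.95 thousand.
Unemployment rate = 175.21 / 2,988.51 = 5.86%.
Labor force participation rate = 2,988.51 / 4,108.95 = 72.73%.

Unemployment rate ≈ 5.86%; labor force participation rate ≈ 72.73%.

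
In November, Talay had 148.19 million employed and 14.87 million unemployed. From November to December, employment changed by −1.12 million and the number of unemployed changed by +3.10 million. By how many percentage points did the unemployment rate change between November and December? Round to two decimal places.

The unemployment rate changed by +1.77 percentage points.

November: labor force = 148.19 + 14.87 = 163.06; u = 14.87/163.06 = 9.12%.
December: labor force = 147.07 + 17.97 = 165.04; u = 17.97/165.04 = 10.89%.
Change = 10.89% − 9.12% = +1.77 pp.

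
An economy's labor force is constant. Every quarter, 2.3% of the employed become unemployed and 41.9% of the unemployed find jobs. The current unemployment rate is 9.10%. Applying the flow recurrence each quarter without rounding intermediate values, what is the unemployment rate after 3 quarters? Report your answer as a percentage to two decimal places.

With a fixed labor force, u_{t+1} = u_t + s·(1−u_t) − f·u_t = u_t·(1−s−f) + s.
Here 1−s−f = 0.558 and s = 0.023.
u_1 = 0.091000 × 0.558 + 0.023 = 0.073778.
u_2 = 0.073778 × 0.558 + 0.023 = 0.064168.
u_3 = 0.064168 × 0.558 + 0.023 = 0.058806.

Unemployment rate after three quarters ≈ 5.88%.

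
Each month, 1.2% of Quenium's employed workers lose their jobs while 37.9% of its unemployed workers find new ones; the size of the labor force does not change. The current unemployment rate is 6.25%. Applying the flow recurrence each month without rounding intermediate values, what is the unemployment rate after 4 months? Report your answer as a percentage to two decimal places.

Unemployment rate after four months ≈ 3.51%.

With a fixed labor force, u_{t+1} = u_t + s·(1−u_t) − f·u_t = u_t·(1−s−f) + s.
Here 1−s−f = 0.609 and s = 0.012.
u_1 = 0.062500 × 0.609 + 0.012 = 0.050062.
u_2 = 0.050062 × 0.609 + 0.012 = 0.042488.
u_3 = 0.042488 × 0.609 + 0.012 = 0.037875.
u_4 = 0.037875 × 0.609 + 0.012 = 0.035066.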